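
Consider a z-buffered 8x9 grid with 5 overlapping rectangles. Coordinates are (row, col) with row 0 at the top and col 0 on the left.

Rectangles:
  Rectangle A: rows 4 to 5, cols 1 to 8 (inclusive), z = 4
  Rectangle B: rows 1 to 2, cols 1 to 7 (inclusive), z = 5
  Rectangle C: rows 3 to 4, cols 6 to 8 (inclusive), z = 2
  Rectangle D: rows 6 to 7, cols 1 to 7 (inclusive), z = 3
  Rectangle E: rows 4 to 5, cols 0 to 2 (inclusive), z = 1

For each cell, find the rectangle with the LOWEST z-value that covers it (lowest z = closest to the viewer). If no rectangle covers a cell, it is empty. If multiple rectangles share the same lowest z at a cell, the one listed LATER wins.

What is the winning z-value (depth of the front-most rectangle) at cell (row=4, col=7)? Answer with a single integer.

Answer: 2

Derivation:
Check cell (4,7):
  A: rows 4-5 cols 1-8 z=4 -> covers; best now A (z=4)
  B: rows 1-2 cols 1-7 -> outside (row miss)
  C: rows 3-4 cols 6-8 z=2 -> covers; best now C (z=2)
  D: rows 6-7 cols 1-7 -> outside (row miss)
  E: rows 4-5 cols 0-2 -> outside (col miss)
Winner: C at z=2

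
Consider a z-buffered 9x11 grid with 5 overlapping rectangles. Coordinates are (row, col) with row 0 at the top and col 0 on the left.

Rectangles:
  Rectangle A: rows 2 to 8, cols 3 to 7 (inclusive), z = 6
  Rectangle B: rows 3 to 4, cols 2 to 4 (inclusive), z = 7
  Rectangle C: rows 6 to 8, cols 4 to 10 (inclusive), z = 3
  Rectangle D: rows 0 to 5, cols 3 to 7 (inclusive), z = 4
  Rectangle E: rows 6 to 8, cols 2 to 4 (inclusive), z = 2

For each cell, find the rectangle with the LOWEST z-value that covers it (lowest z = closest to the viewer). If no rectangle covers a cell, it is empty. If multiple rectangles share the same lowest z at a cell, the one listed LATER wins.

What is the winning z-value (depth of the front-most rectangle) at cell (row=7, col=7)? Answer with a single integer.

Answer: 3

Derivation:
Check cell (7,7):
  A: rows 2-8 cols 3-7 z=6 -> covers; best now A (z=6)
  B: rows 3-4 cols 2-4 -> outside (row miss)
  C: rows 6-8 cols 4-10 z=3 -> covers; best now C (z=3)
  D: rows 0-5 cols 3-7 -> outside (row miss)
  E: rows 6-8 cols 2-4 -> outside (col miss)
Winner: C at z=3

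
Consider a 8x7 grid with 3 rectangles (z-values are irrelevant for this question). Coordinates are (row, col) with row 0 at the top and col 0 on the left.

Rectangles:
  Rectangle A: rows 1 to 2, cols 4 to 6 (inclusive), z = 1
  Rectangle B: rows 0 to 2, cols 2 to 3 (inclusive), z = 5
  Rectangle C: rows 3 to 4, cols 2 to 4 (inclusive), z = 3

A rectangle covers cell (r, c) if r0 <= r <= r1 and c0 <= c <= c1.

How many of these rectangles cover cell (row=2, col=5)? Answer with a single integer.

Check cell (2,5):
  A: rows 1-2 cols 4-6 -> covers
  B: rows 0-2 cols 2-3 -> outside (col miss)
  C: rows 3-4 cols 2-4 -> outside (row miss)
Count covering = 1

Answer: 1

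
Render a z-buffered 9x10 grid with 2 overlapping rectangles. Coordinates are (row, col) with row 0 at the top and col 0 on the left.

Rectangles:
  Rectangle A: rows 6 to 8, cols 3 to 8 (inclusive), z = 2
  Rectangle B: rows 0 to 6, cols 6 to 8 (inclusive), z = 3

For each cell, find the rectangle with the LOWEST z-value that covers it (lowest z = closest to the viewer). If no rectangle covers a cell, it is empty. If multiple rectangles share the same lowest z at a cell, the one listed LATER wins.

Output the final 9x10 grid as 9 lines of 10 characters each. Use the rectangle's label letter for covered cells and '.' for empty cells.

......BBB.
......BBB.
......BBB.
......BBB.
......BBB.
......BBB.
...AAAAAA.
...AAAAAA.
...AAAAAA.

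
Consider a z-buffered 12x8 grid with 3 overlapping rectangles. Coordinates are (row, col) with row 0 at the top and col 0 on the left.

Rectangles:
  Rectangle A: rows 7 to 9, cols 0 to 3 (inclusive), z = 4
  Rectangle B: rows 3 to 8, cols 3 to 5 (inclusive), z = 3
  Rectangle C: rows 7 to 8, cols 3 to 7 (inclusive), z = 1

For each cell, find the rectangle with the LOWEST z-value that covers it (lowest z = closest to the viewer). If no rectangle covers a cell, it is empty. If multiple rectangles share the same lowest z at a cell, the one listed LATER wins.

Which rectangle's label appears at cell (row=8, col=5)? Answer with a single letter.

Answer: C

Derivation:
Check cell (8,5):
  A: rows 7-9 cols 0-3 -> outside (col miss)
  B: rows 3-8 cols 3-5 z=3 -> covers; best now B (z=3)
  C: rows 7-8 cols 3-7 z=1 -> covers; best now C (z=1)
Winner: C at z=1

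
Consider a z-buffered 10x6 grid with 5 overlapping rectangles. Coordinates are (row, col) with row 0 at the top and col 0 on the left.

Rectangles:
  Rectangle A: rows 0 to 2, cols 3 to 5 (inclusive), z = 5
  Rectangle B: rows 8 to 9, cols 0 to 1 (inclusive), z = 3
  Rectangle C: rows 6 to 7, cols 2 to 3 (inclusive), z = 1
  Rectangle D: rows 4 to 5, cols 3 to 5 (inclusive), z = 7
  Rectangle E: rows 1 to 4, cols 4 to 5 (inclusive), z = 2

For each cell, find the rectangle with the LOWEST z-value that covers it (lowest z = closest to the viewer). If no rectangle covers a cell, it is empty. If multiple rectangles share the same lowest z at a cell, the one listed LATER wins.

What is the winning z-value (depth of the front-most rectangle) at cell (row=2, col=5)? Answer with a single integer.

Check cell (2,5):
  A: rows 0-2 cols 3-5 z=5 -> covers; best now A (z=5)
  B: rows 8-9 cols 0-1 -> outside (row miss)
  C: rows 6-7 cols 2-3 -> outside (row miss)
  D: rows 4-5 cols 3-5 -> outside (row miss)
  E: rows 1-4 cols 4-5 z=2 -> covers; best now E (z=2)
Winner: E at z=2

Answer: 2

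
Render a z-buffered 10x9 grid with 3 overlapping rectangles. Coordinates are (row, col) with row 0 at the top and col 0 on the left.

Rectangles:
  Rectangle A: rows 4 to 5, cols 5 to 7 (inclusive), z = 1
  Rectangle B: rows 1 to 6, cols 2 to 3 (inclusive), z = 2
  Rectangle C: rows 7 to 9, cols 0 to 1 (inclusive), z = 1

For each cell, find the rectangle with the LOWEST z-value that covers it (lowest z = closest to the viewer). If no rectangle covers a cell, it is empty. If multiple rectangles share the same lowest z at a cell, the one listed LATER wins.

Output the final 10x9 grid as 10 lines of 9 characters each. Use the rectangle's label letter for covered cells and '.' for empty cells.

.........
..BB.....
..BB.....
..BB.....
..BB.AAA.
..BB.AAA.
..BB.....
CC.......
CC.......
CC.......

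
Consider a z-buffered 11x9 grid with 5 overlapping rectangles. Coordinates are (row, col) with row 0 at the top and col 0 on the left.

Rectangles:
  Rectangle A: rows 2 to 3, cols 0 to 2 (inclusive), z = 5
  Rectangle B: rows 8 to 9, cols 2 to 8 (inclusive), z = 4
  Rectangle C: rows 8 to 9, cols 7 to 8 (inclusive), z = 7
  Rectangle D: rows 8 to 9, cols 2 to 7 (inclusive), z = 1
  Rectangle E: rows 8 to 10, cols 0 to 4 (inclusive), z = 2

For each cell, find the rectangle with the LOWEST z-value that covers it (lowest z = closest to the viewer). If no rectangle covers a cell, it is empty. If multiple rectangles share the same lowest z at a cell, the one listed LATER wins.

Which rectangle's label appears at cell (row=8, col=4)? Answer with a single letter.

Check cell (8,4):
  A: rows 2-3 cols 0-2 -> outside (row miss)
  B: rows 8-9 cols 2-8 z=4 -> covers; best now B (z=4)
  C: rows 8-9 cols 7-8 -> outside (col miss)
  D: rows 8-9 cols 2-7 z=1 -> covers; best now D (z=1)
  E: rows 8-10 cols 0-4 z=2 -> covers; best now D (z=1)
Winner: D at z=1

Answer: D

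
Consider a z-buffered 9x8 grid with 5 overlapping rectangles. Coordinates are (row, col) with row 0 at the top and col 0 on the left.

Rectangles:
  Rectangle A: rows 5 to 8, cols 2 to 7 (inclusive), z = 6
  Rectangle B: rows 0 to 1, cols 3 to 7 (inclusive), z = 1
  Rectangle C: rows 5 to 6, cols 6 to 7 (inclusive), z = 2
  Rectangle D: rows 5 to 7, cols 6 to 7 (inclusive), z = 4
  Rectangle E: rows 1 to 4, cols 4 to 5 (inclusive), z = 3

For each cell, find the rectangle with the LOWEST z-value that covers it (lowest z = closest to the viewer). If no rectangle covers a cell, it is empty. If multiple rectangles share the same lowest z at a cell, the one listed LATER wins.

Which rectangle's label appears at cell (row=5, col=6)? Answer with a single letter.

Answer: C

Derivation:
Check cell (5,6):
  A: rows 5-8 cols 2-7 z=6 -> covers; best now A (z=6)
  B: rows 0-1 cols 3-7 -> outside (row miss)
  C: rows 5-6 cols 6-7 z=2 -> covers; best now C (z=2)
  D: rows 5-7 cols 6-7 z=4 -> covers; best now C (z=2)
  E: rows 1-4 cols 4-5 -> outside (row miss)
Winner: C at z=2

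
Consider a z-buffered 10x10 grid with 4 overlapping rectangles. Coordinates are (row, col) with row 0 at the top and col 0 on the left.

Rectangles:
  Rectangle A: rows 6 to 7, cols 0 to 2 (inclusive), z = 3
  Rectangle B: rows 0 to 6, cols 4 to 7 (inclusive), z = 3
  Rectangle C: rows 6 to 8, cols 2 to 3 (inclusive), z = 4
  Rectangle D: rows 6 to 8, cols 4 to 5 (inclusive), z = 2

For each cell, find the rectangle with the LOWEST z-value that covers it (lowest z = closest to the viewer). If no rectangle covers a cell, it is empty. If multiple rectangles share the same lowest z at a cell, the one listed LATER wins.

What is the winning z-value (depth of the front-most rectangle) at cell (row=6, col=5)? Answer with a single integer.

Check cell (6,5):
  A: rows 6-7 cols 0-2 -> outside (col miss)
  B: rows 0-6 cols 4-7 z=3 -> covers; best now B (z=3)
  C: rows 6-8 cols 2-3 -> outside (col miss)
  D: rows 6-8 cols 4-5 z=2 -> covers; best now D (z=2)
Winner: D at z=2

Answer: 2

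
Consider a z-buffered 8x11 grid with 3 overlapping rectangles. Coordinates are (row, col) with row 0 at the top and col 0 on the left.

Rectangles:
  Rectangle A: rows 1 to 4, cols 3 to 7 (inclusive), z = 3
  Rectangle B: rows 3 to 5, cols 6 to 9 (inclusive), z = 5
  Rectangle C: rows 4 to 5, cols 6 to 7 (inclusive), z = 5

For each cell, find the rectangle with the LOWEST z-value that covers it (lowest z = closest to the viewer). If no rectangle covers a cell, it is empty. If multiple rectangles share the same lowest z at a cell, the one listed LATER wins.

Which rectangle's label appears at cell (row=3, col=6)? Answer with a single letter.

Answer: A

Derivation:
Check cell (3,6):
  A: rows 1-4 cols 3-7 z=3 -> covers; best now A (z=3)
  B: rows 3-5 cols 6-9 z=5 -> covers; best now A (z=3)
  C: rows 4-5 cols 6-7 -> outside (row miss)
Winner: A at z=3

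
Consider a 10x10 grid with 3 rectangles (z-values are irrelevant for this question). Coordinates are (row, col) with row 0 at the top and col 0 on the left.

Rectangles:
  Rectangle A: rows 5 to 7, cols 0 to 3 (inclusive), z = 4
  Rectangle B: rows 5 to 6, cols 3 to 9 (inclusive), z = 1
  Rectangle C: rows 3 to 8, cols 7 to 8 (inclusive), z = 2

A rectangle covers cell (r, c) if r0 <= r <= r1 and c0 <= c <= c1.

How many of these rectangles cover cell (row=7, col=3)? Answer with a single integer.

Answer: 1

Derivation:
Check cell (7,3):
  A: rows 5-7 cols 0-3 -> covers
  B: rows 5-6 cols 3-9 -> outside (row miss)
  C: rows 3-8 cols 7-8 -> outside (col miss)
Count covering = 1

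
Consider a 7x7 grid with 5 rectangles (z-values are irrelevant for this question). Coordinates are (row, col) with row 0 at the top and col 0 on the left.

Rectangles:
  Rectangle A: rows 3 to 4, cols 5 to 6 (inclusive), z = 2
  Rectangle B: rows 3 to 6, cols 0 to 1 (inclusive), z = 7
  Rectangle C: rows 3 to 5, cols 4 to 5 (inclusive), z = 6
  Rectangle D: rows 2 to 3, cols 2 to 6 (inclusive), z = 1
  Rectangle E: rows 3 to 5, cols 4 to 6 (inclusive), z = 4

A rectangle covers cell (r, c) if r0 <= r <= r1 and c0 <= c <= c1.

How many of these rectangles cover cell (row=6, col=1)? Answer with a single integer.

Check cell (6,1):
  A: rows 3-4 cols 5-6 -> outside (row miss)
  B: rows 3-6 cols 0-1 -> covers
  C: rows 3-5 cols 4-5 -> outside (row miss)
  D: rows 2-3 cols 2-6 -> outside (row miss)
  E: rows 3-5 cols 4-6 -> outside (row miss)
Count covering = 1

Answer: 1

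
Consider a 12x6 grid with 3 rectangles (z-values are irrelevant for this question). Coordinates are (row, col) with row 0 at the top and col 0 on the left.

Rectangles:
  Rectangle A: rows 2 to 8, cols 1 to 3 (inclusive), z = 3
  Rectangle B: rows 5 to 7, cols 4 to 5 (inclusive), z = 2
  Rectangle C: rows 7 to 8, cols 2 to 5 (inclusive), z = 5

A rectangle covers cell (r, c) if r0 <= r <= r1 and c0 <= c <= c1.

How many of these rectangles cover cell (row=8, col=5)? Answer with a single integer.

Check cell (8,5):
  A: rows 2-8 cols 1-3 -> outside (col miss)
  B: rows 5-7 cols 4-5 -> outside (row miss)
  C: rows 7-8 cols 2-5 -> covers
Count covering = 1

Answer: 1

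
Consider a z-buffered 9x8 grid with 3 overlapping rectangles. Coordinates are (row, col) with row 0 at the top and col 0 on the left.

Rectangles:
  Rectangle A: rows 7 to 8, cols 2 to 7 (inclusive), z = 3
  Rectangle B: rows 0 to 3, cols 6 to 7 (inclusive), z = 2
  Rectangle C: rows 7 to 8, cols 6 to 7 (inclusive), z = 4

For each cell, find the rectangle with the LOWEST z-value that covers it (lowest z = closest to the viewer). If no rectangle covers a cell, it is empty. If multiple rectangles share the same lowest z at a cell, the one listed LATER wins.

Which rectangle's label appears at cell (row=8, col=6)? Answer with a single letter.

Answer: A

Derivation:
Check cell (8,6):
  A: rows 7-8 cols 2-7 z=3 -> covers; best now A (z=3)
  B: rows 0-3 cols 6-7 -> outside (row miss)
  C: rows 7-8 cols 6-7 z=4 -> covers; best now A (z=3)
Winner: A at z=3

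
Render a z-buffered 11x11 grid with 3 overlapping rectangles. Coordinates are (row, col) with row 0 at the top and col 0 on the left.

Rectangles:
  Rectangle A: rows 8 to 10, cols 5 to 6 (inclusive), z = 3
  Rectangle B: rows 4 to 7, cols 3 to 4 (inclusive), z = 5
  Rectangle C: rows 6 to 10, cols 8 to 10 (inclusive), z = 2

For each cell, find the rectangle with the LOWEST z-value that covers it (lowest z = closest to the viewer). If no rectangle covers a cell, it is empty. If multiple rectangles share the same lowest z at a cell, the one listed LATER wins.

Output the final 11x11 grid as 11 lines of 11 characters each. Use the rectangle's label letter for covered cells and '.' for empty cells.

...........
...........
...........
...........
...BB......
...BB......
...BB...CCC
...BB...CCC
.....AA.CCC
.....AA.CCC
.....AA.CCC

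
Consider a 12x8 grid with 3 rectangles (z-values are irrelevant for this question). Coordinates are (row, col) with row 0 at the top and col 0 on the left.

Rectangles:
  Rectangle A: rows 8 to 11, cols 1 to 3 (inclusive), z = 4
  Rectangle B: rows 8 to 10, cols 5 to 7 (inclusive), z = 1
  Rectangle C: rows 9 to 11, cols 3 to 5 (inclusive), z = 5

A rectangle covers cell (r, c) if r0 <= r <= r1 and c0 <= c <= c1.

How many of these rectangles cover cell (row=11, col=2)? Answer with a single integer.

Check cell (11,2):
  A: rows 8-11 cols 1-3 -> covers
  B: rows 8-10 cols 5-7 -> outside (row miss)
  C: rows 9-11 cols 3-5 -> outside (col miss)
Count covering = 1

Answer: 1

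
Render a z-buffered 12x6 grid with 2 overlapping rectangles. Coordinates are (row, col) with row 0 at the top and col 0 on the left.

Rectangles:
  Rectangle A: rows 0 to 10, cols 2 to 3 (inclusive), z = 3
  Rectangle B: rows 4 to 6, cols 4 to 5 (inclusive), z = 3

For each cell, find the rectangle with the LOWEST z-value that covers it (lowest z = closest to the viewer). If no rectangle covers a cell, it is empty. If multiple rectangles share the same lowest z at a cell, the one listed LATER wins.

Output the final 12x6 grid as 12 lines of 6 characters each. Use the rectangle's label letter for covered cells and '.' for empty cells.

..AA..
..AA..
..AA..
..AA..
..AABB
..AABB
..AABB
..AA..
..AA..
..AA..
..AA..
......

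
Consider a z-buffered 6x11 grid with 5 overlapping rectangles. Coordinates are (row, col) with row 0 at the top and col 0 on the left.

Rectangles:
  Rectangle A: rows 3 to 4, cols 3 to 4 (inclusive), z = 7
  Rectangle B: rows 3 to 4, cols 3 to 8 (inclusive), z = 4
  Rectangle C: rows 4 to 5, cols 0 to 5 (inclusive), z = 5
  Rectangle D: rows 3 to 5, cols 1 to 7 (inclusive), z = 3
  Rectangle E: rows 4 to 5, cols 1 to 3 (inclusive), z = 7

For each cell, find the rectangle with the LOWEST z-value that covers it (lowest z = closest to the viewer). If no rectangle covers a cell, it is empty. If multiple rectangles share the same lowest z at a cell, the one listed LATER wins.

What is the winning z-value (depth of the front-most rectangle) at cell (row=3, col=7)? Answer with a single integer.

Answer: 3

Derivation:
Check cell (3,7):
  A: rows 3-4 cols 3-4 -> outside (col miss)
  B: rows 3-4 cols 3-8 z=4 -> covers; best now B (z=4)
  C: rows 4-5 cols 0-5 -> outside (row miss)
  D: rows 3-5 cols 1-7 z=3 -> covers; best now D (z=3)
  E: rows 4-5 cols 1-3 -> outside (row miss)
Winner: D at z=3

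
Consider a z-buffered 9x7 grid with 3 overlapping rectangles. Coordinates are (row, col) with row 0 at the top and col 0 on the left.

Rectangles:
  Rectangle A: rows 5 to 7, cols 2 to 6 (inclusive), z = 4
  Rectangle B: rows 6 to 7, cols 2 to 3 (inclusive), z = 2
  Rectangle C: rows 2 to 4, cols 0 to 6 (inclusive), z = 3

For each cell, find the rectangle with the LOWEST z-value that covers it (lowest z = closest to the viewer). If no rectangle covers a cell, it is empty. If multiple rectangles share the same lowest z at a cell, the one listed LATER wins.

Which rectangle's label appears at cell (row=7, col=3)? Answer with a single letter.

Check cell (7,3):
  A: rows 5-7 cols 2-6 z=4 -> covers; best now A (z=4)
  B: rows 6-7 cols 2-3 z=2 -> covers; best now B (z=2)
  C: rows 2-4 cols 0-6 -> outside (row miss)
Winner: B at z=2

Answer: B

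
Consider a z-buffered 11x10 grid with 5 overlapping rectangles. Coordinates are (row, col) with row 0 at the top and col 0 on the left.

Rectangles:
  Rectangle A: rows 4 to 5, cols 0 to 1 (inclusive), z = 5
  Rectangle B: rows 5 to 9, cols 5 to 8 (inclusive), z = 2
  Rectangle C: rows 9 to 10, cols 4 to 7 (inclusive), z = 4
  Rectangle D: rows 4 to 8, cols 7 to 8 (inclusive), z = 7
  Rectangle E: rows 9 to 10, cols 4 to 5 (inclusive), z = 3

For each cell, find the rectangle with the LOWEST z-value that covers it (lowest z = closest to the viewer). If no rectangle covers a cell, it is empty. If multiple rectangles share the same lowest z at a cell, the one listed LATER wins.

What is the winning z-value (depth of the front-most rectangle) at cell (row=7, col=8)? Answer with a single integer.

Answer: 2

Derivation:
Check cell (7,8):
  A: rows 4-5 cols 0-1 -> outside (row miss)
  B: rows 5-9 cols 5-8 z=2 -> covers; best now B (z=2)
  C: rows 9-10 cols 4-7 -> outside (row miss)
  D: rows 4-8 cols 7-8 z=7 -> covers; best now B (z=2)
  E: rows 9-10 cols 4-5 -> outside (row miss)
Winner: B at z=2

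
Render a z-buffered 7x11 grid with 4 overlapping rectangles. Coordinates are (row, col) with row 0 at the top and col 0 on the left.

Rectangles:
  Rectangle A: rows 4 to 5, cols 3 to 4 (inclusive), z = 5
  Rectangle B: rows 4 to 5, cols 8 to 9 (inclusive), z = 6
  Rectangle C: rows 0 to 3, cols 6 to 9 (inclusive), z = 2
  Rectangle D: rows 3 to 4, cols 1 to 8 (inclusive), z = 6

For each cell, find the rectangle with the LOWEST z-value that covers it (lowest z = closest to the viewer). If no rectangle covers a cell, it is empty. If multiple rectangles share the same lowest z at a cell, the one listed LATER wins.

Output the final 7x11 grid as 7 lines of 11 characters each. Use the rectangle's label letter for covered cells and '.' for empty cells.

......CCCC.
......CCCC.
......CCCC.
.DDDDDCCCC.
.DDAADDDDB.
...AA...BB.
...........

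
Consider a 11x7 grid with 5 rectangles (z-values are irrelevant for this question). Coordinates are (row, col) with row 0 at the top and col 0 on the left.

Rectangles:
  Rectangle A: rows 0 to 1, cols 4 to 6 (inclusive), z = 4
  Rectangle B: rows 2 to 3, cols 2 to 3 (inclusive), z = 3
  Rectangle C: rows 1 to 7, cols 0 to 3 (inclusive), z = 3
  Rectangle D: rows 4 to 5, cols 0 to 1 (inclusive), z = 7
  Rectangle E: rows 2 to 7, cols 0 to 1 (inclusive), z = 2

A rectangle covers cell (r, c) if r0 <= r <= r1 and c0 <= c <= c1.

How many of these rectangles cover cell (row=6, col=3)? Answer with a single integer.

Answer: 1

Derivation:
Check cell (6,3):
  A: rows 0-1 cols 4-6 -> outside (row miss)
  B: rows 2-3 cols 2-3 -> outside (row miss)
  C: rows 1-7 cols 0-3 -> covers
  D: rows 4-5 cols 0-1 -> outside (row miss)
  E: rows 2-7 cols 0-1 -> outside (col miss)
Count covering = 1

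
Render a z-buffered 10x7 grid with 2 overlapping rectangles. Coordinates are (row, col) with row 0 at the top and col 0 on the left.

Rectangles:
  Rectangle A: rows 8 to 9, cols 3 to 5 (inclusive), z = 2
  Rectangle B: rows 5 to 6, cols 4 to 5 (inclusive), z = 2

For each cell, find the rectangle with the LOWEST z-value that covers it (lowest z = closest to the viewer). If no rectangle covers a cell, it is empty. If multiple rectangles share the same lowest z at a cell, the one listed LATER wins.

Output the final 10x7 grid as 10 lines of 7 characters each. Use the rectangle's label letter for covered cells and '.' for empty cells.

.......
.......
.......
.......
.......
....BB.
....BB.
.......
...AAA.
...AAA.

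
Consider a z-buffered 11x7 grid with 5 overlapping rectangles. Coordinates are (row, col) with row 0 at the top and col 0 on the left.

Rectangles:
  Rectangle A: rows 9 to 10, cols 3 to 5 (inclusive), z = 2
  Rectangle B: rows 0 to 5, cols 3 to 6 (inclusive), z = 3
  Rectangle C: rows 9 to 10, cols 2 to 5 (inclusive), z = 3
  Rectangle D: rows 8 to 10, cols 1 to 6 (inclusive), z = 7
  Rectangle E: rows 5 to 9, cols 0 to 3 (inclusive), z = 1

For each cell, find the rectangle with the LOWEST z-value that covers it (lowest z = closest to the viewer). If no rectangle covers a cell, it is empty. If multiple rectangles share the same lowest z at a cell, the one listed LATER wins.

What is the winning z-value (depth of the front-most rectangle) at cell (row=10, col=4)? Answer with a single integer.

Check cell (10,4):
  A: rows 9-10 cols 3-5 z=2 -> covers; best now A (z=2)
  B: rows 0-5 cols 3-6 -> outside (row miss)
  C: rows 9-10 cols 2-5 z=3 -> covers; best now A (z=2)
  D: rows 8-10 cols 1-6 z=7 -> covers; best now A (z=2)
  E: rows 5-9 cols 0-3 -> outside (row miss)
Winner: A at z=2

Answer: 2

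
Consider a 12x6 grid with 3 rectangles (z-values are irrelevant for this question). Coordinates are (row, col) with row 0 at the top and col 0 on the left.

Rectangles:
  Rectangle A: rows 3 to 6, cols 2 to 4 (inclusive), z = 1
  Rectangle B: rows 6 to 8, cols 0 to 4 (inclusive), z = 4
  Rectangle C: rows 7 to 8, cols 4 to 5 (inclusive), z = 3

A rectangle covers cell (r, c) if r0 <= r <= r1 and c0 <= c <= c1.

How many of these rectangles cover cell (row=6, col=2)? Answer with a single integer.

Check cell (6,2):
  A: rows 3-6 cols 2-4 -> covers
  B: rows 6-8 cols 0-4 -> covers
  C: rows 7-8 cols 4-5 -> outside (row miss)
Count covering = 2

Answer: 2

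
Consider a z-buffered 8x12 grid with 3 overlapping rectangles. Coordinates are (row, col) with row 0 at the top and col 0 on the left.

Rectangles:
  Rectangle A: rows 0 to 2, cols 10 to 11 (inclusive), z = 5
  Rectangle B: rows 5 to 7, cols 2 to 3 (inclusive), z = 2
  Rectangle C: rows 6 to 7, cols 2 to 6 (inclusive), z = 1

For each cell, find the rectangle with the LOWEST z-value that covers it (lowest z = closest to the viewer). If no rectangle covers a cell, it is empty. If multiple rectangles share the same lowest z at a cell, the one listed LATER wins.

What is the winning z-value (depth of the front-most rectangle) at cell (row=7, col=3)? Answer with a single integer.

Check cell (7,3):
  A: rows 0-2 cols 10-11 -> outside (row miss)
  B: rows 5-7 cols 2-3 z=2 -> covers; best now B (z=2)
  C: rows 6-7 cols 2-6 z=1 -> covers; best now C (z=1)
Winner: C at z=1

Answer: 1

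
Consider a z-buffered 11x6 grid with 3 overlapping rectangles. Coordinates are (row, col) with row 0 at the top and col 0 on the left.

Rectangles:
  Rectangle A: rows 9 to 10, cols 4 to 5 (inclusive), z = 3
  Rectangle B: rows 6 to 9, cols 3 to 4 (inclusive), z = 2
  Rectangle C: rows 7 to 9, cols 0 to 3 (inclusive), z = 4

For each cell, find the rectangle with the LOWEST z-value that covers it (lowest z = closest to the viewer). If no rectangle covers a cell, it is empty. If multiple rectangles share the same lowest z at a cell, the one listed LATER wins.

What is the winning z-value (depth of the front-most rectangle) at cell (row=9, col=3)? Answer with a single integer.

Check cell (9,3):
  A: rows 9-10 cols 4-5 -> outside (col miss)
  B: rows 6-9 cols 3-4 z=2 -> covers; best now B (z=2)
  C: rows 7-9 cols 0-3 z=4 -> covers; best now B (z=2)
Winner: B at z=2

Answer: 2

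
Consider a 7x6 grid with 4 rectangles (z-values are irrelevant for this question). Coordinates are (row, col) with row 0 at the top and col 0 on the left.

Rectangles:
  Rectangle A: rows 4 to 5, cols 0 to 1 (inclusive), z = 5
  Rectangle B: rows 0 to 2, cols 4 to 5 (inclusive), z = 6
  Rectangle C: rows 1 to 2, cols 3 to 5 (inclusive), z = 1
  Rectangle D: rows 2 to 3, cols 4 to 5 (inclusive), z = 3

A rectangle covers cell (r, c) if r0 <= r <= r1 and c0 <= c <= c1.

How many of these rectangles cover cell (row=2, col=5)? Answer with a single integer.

Answer: 3

Derivation:
Check cell (2,5):
  A: rows 4-5 cols 0-1 -> outside (row miss)
  B: rows 0-2 cols 4-5 -> covers
  C: rows 1-2 cols 3-5 -> covers
  D: rows 2-3 cols 4-5 -> covers
Count covering = 3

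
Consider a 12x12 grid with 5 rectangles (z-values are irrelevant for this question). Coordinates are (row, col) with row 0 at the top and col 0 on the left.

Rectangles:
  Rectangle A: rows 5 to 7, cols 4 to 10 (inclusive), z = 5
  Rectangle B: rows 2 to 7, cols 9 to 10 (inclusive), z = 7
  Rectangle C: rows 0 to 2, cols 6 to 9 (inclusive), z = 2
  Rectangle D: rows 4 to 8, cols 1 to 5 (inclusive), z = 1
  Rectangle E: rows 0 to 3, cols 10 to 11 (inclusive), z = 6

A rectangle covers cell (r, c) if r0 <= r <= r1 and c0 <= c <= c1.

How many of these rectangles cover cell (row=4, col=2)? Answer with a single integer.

Check cell (4,2):
  A: rows 5-7 cols 4-10 -> outside (row miss)
  B: rows 2-7 cols 9-10 -> outside (col miss)
  C: rows 0-2 cols 6-9 -> outside (row miss)
  D: rows 4-8 cols 1-5 -> covers
  E: rows 0-3 cols 10-11 -> outside (row miss)
Count covering = 1

Answer: 1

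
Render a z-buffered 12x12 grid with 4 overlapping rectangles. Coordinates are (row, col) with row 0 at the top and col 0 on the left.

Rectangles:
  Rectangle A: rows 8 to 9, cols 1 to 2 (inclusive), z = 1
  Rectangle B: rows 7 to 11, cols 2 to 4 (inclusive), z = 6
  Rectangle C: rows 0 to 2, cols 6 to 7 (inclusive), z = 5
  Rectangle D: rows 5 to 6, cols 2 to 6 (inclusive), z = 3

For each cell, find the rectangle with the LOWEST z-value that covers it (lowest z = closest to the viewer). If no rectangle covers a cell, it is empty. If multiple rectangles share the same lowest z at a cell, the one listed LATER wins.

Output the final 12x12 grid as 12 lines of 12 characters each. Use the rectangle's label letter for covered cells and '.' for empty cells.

......CC....
......CC....
......CC....
............
............
..DDDDD.....
..DDDDD.....
..BBB.......
.AABB.......
.AABB.......
..BBB.......
..BBB.......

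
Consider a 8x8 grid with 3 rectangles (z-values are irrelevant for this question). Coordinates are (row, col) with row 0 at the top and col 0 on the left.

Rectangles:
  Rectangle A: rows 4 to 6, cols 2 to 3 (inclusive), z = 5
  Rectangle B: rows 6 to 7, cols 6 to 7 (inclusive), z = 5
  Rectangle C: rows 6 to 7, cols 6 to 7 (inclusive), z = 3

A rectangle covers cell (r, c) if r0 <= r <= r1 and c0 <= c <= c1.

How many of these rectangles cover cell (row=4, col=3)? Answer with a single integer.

Check cell (4,3):
  A: rows 4-6 cols 2-3 -> covers
  B: rows 6-7 cols 6-7 -> outside (row miss)
  C: rows 6-7 cols 6-7 -> outside (row miss)
Count covering = 1

Answer: 1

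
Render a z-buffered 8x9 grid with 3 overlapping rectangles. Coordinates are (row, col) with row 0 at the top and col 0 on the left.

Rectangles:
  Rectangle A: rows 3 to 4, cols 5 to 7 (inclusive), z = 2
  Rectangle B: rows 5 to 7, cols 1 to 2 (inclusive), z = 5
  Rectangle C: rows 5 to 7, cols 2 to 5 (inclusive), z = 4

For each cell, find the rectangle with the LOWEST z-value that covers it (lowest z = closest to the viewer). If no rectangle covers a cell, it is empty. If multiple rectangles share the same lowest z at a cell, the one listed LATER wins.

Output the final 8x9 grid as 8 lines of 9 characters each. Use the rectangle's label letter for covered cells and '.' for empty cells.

.........
.........
.........
.....AAA.
.....AAA.
.BCCCC...
.BCCCC...
.BCCCC...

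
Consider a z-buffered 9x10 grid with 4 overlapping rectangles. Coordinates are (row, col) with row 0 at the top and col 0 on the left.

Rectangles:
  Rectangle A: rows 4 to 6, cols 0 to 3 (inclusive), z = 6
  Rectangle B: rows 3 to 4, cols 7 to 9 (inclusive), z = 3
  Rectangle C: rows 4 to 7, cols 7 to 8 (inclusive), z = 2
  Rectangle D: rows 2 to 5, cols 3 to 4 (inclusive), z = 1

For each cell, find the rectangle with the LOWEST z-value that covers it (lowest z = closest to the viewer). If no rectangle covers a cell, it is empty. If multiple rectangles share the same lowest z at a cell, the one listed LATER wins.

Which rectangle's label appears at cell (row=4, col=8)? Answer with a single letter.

Answer: C

Derivation:
Check cell (4,8):
  A: rows 4-6 cols 0-3 -> outside (col miss)
  B: rows 3-4 cols 7-9 z=3 -> covers; best now B (z=3)
  C: rows 4-7 cols 7-8 z=2 -> covers; best now C (z=2)
  D: rows 2-5 cols 3-4 -> outside (col miss)
Winner: C at z=2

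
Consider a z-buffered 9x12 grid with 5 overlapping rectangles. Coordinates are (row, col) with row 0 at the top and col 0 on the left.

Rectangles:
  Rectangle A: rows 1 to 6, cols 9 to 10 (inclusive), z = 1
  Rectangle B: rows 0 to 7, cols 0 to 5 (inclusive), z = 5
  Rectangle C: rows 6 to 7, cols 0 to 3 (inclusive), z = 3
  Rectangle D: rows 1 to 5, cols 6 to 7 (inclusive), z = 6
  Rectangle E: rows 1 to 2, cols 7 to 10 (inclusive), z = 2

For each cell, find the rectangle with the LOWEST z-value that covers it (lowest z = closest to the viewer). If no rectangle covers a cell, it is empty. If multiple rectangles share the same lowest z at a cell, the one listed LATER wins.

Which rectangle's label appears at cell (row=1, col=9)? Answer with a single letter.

Check cell (1,9):
  A: rows 1-6 cols 9-10 z=1 -> covers; best now A (z=1)
  B: rows 0-7 cols 0-5 -> outside (col miss)
  C: rows 6-7 cols 0-3 -> outside (row miss)
  D: rows 1-5 cols 6-7 -> outside (col miss)
  E: rows 1-2 cols 7-10 z=2 -> covers; best now A (z=1)
Winner: A at z=1

Answer: A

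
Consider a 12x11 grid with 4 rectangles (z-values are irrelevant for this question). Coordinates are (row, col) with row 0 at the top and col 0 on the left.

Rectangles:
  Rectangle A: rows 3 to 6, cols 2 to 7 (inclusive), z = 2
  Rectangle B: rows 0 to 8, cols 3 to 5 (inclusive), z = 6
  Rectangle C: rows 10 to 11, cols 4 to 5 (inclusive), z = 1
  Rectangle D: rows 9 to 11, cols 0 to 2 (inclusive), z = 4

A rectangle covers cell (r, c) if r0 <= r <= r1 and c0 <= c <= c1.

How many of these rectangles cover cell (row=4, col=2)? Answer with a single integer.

Check cell (4,2):
  A: rows 3-6 cols 2-7 -> covers
  B: rows 0-8 cols 3-5 -> outside (col miss)
  C: rows 10-11 cols 4-5 -> outside (row miss)
  D: rows 9-11 cols 0-2 -> outside (row miss)
Count covering = 1

Answer: 1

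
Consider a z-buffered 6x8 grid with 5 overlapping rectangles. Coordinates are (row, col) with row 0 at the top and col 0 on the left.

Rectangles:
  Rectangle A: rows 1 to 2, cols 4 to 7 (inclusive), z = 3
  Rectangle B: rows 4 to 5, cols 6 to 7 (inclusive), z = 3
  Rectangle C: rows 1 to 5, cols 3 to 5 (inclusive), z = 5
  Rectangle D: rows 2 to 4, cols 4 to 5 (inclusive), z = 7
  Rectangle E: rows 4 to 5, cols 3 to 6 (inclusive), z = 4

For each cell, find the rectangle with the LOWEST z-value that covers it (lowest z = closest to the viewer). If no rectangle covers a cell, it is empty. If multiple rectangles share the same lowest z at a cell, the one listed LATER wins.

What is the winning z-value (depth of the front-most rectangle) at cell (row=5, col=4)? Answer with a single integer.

Answer: 4

Derivation:
Check cell (5,4):
  A: rows 1-2 cols 4-7 -> outside (row miss)
  B: rows 4-5 cols 6-7 -> outside (col miss)
  C: rows 1-5 cols 3-5 z=5 -> covers; best now C (z=5)
  D: rows 2-4 cols 4-5 -> outside (row miss)
  E: rows 4-5 cols 3-6 z=4 -> covers; best now E (z=4)
Winner: E at z=4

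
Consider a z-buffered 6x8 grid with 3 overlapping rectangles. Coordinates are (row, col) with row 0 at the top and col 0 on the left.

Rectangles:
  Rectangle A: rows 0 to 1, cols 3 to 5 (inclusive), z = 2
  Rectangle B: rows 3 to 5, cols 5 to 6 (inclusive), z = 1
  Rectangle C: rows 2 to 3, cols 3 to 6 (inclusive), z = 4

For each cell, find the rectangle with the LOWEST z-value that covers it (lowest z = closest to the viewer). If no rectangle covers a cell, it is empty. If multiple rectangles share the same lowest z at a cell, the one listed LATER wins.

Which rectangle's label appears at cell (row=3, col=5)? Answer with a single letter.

Check cell (3,5):
  A: rows 0-1 cols 3-5 -> outside (row miss)
  B: rows 3-5 cols 5-6 z=1 -> covers; best now B (z=1)
  C: rows 2-3 cols 3-6 z=4 -> covers; best now B (z=1)
Winner: B at z=1

Answer: B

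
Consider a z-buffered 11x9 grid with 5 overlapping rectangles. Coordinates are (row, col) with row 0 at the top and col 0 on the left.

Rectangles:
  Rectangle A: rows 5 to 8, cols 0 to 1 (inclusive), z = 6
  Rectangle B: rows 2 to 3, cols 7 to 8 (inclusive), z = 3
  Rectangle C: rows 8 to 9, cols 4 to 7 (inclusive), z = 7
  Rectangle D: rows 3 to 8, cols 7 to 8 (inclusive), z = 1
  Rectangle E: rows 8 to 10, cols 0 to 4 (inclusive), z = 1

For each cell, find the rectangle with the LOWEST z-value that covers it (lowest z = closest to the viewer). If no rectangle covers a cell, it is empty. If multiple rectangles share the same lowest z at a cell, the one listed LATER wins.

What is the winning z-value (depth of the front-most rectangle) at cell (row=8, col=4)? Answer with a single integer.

Check cell (8,4):
  A: rows 5-8 cols 0-1 -> outside (col miss)
  B: rows 2-3 cols 7-8 -> outside (row miss)
  C: rows 8-9 cols 4-7 z=7 -> covers; best now C (z=7)
  D: rows 3-8 cols 7-8 -> outside (col miss)
  E: rows 8-10 cols 0-4 z=1 -> covers; best now E (z=1)
Winner: E at z=1

Answer: 1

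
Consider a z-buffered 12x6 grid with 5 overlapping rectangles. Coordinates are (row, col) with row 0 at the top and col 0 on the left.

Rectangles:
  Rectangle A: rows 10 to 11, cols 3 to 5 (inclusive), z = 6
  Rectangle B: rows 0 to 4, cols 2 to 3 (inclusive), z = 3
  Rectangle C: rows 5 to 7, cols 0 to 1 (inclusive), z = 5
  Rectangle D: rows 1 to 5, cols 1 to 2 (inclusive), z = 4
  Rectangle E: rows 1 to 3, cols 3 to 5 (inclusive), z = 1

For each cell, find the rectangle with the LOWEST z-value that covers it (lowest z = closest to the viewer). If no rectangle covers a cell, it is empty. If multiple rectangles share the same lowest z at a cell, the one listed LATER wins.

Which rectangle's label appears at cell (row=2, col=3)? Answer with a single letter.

Check cell (2,3):
  A: rows 10-11 cols 3-5 -> outside (row miss)
  B: rows 0-4 cols 2-3 z=3 -> covers; best now B (z=3)
  C: rows 5-7 cols 0-1 -> outside (row miss)
  D: rows 1-5 cols 1-2 -> outside (col miss)
  E: rows 1-3 cols 3-5 z=1 -> covers; best now E (z=1)
Winner: E at z=1

Answer: E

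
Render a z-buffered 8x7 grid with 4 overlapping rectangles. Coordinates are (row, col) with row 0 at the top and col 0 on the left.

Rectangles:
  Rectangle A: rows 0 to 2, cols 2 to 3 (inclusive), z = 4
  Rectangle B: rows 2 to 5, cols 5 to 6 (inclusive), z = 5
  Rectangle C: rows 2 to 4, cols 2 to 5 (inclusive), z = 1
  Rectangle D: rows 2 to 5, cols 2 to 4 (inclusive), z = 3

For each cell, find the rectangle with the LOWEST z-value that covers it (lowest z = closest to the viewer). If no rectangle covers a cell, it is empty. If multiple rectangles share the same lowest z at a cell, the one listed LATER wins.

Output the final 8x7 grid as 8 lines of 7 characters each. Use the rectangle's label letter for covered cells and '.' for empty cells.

..AA...
..AA...
..CCCCB
..CCCCB
..CCCCB
..DDDBB
.......
.......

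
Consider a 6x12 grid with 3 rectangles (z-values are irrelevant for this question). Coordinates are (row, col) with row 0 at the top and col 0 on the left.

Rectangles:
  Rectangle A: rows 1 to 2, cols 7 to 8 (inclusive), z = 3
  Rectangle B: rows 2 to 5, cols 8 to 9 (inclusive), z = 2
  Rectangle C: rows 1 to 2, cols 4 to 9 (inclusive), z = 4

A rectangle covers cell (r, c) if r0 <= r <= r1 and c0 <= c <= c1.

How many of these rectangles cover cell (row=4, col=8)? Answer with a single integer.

Answer: 1

Derivation:
Check cell (4,8):
  A: rows 1-2 cols 7-8 -> outside (row miss)
  B: rows 2-5 cols 8-9 -> covers
  C: rows 1-2 cols 4-9 -> outside (row miss)
Count covering = 1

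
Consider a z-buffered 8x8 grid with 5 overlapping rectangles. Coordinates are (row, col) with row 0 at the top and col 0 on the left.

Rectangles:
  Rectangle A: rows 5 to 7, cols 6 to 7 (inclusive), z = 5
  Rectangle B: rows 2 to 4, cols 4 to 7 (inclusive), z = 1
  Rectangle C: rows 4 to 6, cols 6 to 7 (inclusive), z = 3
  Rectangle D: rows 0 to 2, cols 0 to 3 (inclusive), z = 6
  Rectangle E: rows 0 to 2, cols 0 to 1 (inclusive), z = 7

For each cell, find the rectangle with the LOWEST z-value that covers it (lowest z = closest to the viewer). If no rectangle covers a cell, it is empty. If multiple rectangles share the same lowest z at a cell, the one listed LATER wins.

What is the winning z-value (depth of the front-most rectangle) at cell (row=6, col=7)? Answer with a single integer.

Answer: 3

Derivation:
Check cell (6,7):
  A: rows 5-7 cols 6-7 z=5 -> covers; best now A (z=5)
  B: rows 2-4 cols 4-7 -> outside (row miss)
  C: rows 4-6 cols 6-7 z=3 -> covers; best now C (z=3)
  D: rows 0-2 cols 0-3 -> outside (row miss)
  E: rows 0-2 cols 0-1 -> outside (row miss)
Winner: C at z=3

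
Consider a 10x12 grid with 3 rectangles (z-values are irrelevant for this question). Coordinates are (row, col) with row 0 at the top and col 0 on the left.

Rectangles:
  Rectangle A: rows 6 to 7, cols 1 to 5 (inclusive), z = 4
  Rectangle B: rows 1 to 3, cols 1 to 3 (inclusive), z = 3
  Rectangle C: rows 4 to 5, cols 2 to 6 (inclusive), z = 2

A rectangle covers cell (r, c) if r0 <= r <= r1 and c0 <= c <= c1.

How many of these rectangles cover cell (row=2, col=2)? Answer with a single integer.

Answer: 1

Derivation:
Check cell (2,2):
  A: rows 6-7 cols 1-5 -> outside (row miss)
  B: rows 1-3 cols 1-3 -> covers
  C: rows 4-5 cols 2-6 -> outside (row miss)
Count covering = 1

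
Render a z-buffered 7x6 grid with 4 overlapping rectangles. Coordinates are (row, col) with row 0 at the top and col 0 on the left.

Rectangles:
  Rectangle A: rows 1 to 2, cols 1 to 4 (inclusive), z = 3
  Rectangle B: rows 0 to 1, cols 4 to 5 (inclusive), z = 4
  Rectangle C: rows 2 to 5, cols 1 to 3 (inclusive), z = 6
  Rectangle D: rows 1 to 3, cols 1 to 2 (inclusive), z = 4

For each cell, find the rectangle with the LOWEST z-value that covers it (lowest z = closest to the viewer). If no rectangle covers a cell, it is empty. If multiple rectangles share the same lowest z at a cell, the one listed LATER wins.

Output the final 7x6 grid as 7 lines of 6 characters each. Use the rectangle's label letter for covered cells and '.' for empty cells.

....BB
.AAAAB
.AAAA.
.DDC..
.CCC..
.CCC..
......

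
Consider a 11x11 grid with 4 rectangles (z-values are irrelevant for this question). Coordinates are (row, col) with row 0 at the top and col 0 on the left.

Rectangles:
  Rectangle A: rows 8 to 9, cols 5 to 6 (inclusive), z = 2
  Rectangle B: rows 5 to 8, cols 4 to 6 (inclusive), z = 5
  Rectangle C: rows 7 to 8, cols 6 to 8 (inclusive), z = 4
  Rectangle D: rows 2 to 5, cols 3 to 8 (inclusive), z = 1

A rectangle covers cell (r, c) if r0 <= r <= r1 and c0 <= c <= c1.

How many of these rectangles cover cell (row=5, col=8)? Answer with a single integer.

Check cell (5,8):
  A: rows 8-9 cols 5-6 -> outside (row miss)
  B: rows 5-8 cols 4-6 -> outside (col miss)
  C: rows 7-8 cols 6-8 -> outside (row miss)
  D: rows 2-5 cols 3-8 -> covers
Count covering = 1

Answer: 1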